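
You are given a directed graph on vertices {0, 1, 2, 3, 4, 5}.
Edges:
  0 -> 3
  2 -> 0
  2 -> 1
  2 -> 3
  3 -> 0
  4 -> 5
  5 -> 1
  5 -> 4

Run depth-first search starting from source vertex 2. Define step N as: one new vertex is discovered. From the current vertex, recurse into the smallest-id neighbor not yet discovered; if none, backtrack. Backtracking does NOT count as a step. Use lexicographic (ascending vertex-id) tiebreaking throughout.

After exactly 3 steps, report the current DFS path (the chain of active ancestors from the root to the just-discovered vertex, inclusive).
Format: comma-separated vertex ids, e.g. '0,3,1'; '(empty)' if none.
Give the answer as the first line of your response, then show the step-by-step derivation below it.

2,0,3

step 1: discover 2; path=2; order=2
step 2: discover 0; path=2>0; order=2,0
step 3: discover 3; path=2>0>3; order=2,0,3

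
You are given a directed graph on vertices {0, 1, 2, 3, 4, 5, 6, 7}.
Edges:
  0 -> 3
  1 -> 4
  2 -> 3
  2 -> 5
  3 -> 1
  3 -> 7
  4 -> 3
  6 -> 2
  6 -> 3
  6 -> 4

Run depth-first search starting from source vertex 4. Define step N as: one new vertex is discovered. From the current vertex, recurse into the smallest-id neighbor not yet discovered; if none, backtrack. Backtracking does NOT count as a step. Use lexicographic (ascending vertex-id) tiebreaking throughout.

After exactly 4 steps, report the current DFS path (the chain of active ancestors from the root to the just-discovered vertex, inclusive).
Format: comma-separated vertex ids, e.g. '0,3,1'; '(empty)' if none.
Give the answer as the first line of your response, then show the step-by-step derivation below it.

4,3,7

step 1: discover 4; path=4; order=4
step 2: discover 3; path=4>3; order=4,3
step 3: discover 1; path=4>3>1; order=4,3,1
step 4: discover 7; path=4>3>7; order=4,3,1,7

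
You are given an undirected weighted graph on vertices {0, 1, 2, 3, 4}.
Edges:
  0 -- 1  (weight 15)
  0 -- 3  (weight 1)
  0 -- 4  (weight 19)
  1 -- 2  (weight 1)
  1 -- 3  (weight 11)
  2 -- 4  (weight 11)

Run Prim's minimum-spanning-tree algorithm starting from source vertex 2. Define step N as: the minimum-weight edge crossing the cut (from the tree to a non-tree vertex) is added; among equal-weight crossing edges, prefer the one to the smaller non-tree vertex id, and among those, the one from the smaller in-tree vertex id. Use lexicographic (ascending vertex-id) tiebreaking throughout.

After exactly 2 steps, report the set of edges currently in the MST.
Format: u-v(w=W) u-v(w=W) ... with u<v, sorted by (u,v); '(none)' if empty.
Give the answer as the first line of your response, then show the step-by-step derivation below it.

1-2(w=1) 1-3(w=11)

step 1: add edge 1-2 (w=1); MST = {1-2(w=1)}
step 2: add edge 1-3 (w=11); MST = {1-2(w=1) 1-3(w=11)}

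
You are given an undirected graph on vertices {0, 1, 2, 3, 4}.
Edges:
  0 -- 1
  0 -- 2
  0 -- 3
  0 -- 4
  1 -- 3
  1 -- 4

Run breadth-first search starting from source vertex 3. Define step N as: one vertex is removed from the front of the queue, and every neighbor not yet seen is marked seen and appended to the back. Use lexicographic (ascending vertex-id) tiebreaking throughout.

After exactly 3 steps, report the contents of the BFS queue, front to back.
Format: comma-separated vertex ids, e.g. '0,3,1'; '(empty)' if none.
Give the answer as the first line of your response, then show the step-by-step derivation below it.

2,4

step 1: dequeue 3; queue=[0,1]; order=3
step 2: dequeue 0; queue=[1,2,4]; order=3,0
step 3: dequeue 1; queue=[2,4]; order=3,0,1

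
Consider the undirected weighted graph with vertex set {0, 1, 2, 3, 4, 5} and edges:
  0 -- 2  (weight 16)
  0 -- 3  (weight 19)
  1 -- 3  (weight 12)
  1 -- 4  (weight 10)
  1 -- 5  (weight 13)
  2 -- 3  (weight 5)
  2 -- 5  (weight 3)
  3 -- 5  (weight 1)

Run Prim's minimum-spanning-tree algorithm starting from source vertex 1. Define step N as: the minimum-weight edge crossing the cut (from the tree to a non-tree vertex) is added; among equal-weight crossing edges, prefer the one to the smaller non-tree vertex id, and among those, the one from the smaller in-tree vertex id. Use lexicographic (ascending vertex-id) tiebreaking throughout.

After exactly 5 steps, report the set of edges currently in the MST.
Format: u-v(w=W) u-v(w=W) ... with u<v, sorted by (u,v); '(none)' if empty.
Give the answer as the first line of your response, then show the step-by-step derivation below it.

0-2(w=16) 1-3(w=12) 1-4(w=10) 2-5(w=3) 3-5(w=1)

step 1: add edge 1-4 (w=10); MST = {1-4(w=10)}
step 2: add edge 1-3 (w=12); MST = {1-3(w=12) 1-4(w=10)}
step 3: add edge 3-5 (w=1); MST = {1-3(w=12) 1-4(w=10) 3-5(w=1)}
step 4: add edge 2-5 (w=3); MST = {1-3(w=12) 1-4(w=10) 2-5(w=3) 3-5(w=1)}
step 5: add edge 0-2 (w=16); MST = {0-2(w=16) 1-3(w=12) 1-4(w=10) 2-5(w=3) 3-5(w=1)}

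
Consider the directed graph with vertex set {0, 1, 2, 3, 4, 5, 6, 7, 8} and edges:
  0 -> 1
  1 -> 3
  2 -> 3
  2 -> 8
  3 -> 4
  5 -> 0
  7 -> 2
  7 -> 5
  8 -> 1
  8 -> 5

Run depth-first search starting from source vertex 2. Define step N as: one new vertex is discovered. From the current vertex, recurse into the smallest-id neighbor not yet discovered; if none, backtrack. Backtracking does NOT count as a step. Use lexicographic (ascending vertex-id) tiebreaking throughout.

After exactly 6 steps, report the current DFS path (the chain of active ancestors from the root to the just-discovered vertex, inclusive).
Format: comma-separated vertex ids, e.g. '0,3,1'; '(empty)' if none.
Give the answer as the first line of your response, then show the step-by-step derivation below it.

2,8,5

step 1: discover 2; path=2; order=2
step 2: discover 3; path=2>3; order=2,3
step 3: discover 4; path=2>3>4; order=2,3,4
step 4: discover 8; path=2>8; order=2,3,4,8
step 5: discover 1; path=2>8>1; order=2,3,4,8,1
step 6: discover 5; path=2>8>5; order=2,3,4,8,1,5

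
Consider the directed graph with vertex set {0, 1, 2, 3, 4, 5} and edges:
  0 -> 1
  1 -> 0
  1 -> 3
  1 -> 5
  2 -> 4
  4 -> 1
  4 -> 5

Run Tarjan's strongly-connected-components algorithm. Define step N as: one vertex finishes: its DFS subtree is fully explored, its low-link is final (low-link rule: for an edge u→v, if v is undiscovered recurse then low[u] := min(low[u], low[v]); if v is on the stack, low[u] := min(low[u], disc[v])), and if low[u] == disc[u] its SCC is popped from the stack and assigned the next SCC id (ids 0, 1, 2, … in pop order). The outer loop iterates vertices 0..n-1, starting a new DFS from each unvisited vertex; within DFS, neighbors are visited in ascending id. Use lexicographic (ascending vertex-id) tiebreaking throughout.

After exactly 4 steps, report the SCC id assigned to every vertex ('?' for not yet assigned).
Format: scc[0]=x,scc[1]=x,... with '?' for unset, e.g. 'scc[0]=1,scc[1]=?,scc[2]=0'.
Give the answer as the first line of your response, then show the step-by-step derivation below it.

scc[0]=2,scc[1]=2,scc[2]=?,scc[3]=0,scc[4]=?,scc[5]=1

step 1: low=(low[0]=0,low[1]=0,low[2]=?,low[3]=2,low[4]=?,low[5]=?); scc=(scc[0]=?,scc[1]=?,scc[2]=?,scc[3]=0,scc[4]=?,scc[5]=?)
step 2: low=(low[0]=0,low[1]=0,low[2]=?,low[3]=2,low[4]=?,low[5]=3); scc=(scc[0]=?,scc[1]=?,scc[2]=?,scc[3]=0,scc[4]=?,scc[5]=1)
step 3: low=(low[0]=0,low[1]=0,low[2]=?,low[3]=2,low[4]=?,low[5]=3); scc=(scc[0]=?,scc[1]=?,scc[2]=?,scc[3]=0,scc[4]=?,scc[5]=1)
step 4: low=(low[0]=0,low[1]=0,low[2]=?,low[3]=2,low[4]=?,low[5]=3); scc=(scc[0]=2,scc[1]=2,scc[2]=?,scc[3]=0,scc[4]=?,scc[5]=1)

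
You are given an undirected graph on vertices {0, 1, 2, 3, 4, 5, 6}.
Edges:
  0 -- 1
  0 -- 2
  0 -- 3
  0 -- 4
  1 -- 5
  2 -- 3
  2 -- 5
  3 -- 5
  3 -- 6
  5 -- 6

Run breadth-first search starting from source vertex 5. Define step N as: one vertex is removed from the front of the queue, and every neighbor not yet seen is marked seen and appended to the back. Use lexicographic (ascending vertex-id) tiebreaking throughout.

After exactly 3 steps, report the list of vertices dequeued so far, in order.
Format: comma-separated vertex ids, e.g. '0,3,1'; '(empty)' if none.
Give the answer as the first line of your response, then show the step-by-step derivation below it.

5,1,2

step 1: dequeue 5; queue=[1,2,3,6]; order=5
step 2: dequeue 1; queue=[2,3,6,0]; order=5,1
step 3: dequeue 2; queue=[3,6,0]; order=5,1,2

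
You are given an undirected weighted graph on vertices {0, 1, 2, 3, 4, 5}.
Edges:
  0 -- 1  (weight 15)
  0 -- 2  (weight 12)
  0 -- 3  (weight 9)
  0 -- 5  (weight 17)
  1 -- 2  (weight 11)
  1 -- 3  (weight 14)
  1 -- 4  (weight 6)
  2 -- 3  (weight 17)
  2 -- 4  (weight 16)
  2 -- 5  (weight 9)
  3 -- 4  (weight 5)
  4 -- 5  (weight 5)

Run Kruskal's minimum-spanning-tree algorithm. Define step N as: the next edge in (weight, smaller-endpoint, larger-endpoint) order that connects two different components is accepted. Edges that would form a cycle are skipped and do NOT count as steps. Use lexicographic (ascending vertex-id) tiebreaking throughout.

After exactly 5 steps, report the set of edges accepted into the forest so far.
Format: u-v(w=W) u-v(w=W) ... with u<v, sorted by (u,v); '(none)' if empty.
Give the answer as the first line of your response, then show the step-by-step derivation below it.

0-3(w=9) 1-4(w=6) 2-5(w=9) 3-4(w=5) 4-5(w=5)

step 1: add edge 3-4 (w=5); MST = {3-4(w=5)}
step 2: add edge 4-5 (w=5); MST = {3-4(w=5) 4-5(w=5)}
step 3: add edge 1-4 (w=6); MST = {1-4(w=6) 3-4(w=5) 4-5(w=5)}
step 4: add edge 0-3 (w=9); MST = {0-3(w=9) 1-4(w=6) 3-4(w=5) 4-5(w=5)}
step 5: add edge 2-5 (w=9); MST = {0-3(w=9) 1-4(w=6) 2-5(w=9) 3-4(w=5) 4-5(w=5)}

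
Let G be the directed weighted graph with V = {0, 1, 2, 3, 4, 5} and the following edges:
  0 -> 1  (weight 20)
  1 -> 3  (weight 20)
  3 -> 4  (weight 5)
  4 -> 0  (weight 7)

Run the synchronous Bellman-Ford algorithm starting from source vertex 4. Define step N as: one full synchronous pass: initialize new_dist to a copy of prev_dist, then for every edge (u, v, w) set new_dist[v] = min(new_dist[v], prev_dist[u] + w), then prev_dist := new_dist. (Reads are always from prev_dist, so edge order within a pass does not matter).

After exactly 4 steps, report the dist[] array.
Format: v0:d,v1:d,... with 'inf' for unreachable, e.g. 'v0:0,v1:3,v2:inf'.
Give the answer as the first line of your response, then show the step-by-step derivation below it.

v0:7,v1:27,v2:inf,v3:47,v4:0,v5:inf

step 1: dist = v0:7,v1:inf,v2:inf,v3:inf,v4:0,v5:inf
step 2: dist = v0:7,v1:27,v2:inf,v3:inf,v4:0,v5:inf
step 3: dist = v0:7,v1:27,v2:inf,v3:47,v4:0,v5:inf
step 4: dist = v0:7,v1:27,v2:inf,v3:47,v4:0,v5:inf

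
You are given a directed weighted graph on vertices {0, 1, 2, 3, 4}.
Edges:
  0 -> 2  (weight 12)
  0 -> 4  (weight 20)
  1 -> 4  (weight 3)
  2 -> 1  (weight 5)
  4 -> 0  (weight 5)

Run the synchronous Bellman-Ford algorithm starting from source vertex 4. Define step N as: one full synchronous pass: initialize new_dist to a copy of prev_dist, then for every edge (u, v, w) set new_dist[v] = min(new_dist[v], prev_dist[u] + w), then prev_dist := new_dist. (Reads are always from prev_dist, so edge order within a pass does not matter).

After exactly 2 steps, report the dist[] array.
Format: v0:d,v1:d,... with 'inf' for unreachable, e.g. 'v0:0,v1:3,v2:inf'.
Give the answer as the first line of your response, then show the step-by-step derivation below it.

v0:5,v1:inf,v2:17,v3:inf,v4:0

step 1: dist = v0:5,v1:inf,v2:inf,v3:inf,v4:0
step 2: dist = v0:5,v1:inf,v2:17,v3:inf,v4:0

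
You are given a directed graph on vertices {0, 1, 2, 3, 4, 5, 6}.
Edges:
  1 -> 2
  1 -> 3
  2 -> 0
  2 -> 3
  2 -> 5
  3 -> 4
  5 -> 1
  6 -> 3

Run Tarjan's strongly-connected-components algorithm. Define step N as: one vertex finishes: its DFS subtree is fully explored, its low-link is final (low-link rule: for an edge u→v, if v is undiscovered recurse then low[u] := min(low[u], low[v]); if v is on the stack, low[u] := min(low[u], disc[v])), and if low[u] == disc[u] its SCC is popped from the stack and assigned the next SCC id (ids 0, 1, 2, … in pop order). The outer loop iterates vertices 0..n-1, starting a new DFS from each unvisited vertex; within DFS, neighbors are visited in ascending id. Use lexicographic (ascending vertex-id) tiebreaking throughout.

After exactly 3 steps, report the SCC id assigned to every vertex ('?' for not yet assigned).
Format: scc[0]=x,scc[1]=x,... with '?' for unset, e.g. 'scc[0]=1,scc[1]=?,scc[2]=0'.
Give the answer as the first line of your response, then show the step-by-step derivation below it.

scc[0]=0,scc[1]=?,scc[2]=?,scc[3]=2,scc[4]=1,scc[5]=?,scc[6]=?

step 1: low=(low[0]=0,low[1]=?,low[2]=?,low[3]=?,low[4]=?,low[5]=?,low[6]=?); scc=(scc[0]=0,scc[1]=?,scc[2]=?,scc[3]=?,scc[4]=?,scc[5]=?,scc[6]=?)
step 2: low=(low[0]=0,low[1]=1,low[2]=2,low[3]=3,low[4]=4,low[5]=?,low[6]=?); scc=(scc[0]=0,scc[1]=?,scc[2]=?,scc[3]=?,scc[4]=1,scc[5]=?,scc[6]=?)
step 3: low=(low[0]=0,low[1]=1,low[2]=2,low[3]=3,low[4]=4,low[5]=?,low[6]=?); scc=(scc[0]=0,scc[1]=?,scc[2]=?,scc[3]=2,scc[4]=1,scc[5]=?,scc[6]=?)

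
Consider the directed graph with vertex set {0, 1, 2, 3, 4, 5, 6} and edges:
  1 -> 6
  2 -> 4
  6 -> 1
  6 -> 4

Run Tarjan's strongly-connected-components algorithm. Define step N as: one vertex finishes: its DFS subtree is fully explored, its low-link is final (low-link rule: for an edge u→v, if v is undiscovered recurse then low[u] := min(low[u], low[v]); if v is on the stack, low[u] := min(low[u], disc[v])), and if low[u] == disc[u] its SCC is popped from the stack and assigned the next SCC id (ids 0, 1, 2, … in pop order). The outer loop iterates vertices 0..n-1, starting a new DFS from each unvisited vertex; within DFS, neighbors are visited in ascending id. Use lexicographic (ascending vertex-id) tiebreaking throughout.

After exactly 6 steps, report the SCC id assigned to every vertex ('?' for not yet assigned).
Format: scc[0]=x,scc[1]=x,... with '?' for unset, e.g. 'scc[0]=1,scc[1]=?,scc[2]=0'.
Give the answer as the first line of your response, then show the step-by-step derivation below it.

scc[0]=0,scc[1]=2,scc[2]=3,scc[3]=4,scc[4]=1,scc[5]=?,scc[6]=2

step 1: low=(low[0]=0,low[1]=?,low[2]=?,low[3]=?,low[4]=?,low[5]=?,low[6]=?); scc=(scc[0]=0,scc[1]=?,scc[2]=?,scc[3]=?,scc[4]=?,scc[5]=?,scc[6]=?)
step 2: low=(low[0]=0,low[1]=1,low[2]=?,low[3]=?,low[4]=3,low[5]=?,low[6]=1); scc=(scc[0]=0,scc[1]=?,scc[2]=?,scc[3]=?,scc[4]=1,scc[5]=?,scc[6]=?)
step 3: low=(low[0]=0,low[1]=1,low[2]=?,low[3]=?,low[4]=3,low[5]=?,low[6]=1); scc=(scc[0]=0,scc[1]=?,scc[2]=?,scc[3]=?,scc[4]=1,scc[5]=?,scc[6]=?)
step 4: low=(low[0]=0,low[1]=1,low[2]=?,low[3]=?,low[4]=3,low[5]=?,low[6]=1); scc=(scc[0]=0,scc[1]=2,scc[2]=?,scc[3]=?,scc[4]=1,scc[5]=?,scc[6]=2)
step 5: low=(low[0]=0,low[1]=1,low[2]=4,low[3]=?,low[4]=3,low[5]=?,low[6]=1); scc=(scc[0]=0,scc[1]=2,scc[2]=3,scc[3]=?,scc[4]=1,scc[5]=?,scc[6]=2)
step 6: low=(low[0]=0,low[1]=1,low[2]=4,low[3]=5,low[4]=3,low[5]=?,low[6]=1); scc=(scc[0]=0,scc[1]=2,scc[2]=3,scc[3]=4,scc[4]=1,scc[5]=?,scc[6]=2)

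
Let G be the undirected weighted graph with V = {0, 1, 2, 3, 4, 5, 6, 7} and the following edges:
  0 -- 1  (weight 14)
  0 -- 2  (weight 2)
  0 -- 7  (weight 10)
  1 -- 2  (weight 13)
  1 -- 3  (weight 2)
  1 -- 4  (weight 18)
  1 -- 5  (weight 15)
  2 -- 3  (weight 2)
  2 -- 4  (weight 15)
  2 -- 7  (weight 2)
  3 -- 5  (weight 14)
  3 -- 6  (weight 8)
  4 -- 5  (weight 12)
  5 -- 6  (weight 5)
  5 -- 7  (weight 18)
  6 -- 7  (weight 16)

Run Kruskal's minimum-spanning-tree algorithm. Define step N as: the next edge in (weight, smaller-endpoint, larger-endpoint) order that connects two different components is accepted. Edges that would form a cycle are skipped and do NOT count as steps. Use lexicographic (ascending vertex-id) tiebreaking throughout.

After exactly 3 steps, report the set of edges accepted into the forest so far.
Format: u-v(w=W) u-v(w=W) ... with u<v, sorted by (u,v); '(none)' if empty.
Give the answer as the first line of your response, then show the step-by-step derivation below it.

0-2(w=2) 1-3(w=2) 2-3(w=2)

step 1: add edge 0-2 (w=2); MST = {0-2(w=2)}
step 2: add edge 1-3 (w=2); MST = {0-2(w=2) 1-3(w=2)}
step 3: add edge 2-3 (w=2); MST = {0-2(w=2) 1-3(w=2) 2-3(w=2)}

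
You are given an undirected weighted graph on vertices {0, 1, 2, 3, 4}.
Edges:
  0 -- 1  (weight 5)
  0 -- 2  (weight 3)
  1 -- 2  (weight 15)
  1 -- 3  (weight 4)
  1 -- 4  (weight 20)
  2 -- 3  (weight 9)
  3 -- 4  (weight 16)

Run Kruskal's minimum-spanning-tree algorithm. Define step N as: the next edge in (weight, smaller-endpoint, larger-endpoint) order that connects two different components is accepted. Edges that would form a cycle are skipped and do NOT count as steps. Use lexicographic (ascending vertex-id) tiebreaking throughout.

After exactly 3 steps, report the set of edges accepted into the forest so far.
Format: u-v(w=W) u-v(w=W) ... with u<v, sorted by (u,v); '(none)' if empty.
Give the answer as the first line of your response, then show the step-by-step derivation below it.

0-1(w=5) 0-2(w=3) 1-3(w=4)

step 1: add edge 0-2 (w=3); MST = {0-2(w=3)}
step 2: add edge 1-3 (w=4); MST = {0-2(w=3) 1-3(w=4)}
step 3: add edge 0-1 (w=5); MST = {0-1(w=5) 0-2(w=3) 1-3(w=4)}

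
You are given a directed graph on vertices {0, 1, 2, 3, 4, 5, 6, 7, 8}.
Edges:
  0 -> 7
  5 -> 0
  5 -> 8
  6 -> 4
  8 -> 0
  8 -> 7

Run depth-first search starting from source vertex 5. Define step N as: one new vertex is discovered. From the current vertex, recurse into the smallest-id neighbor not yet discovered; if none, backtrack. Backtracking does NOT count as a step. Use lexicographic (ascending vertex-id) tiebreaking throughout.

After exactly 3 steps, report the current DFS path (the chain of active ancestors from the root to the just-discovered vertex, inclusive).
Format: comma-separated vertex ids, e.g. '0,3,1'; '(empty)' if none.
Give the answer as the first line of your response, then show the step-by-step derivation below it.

5,0,7

step 1: discover 5; path=5; order=5
step 2: discover 0; path=5>0; order=5,0
step 3: discover 7; path=5>0>7; order=5,0,7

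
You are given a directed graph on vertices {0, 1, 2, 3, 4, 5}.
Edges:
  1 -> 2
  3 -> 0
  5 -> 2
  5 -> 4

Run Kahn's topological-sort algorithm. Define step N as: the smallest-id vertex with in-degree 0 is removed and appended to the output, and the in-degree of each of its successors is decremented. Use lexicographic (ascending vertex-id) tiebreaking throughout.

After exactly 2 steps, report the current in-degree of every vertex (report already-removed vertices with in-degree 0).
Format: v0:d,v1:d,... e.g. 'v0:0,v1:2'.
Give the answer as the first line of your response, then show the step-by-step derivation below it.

v0:0,v1:0,v2:1,v3:0,v4:1,v5:0

step 1: output 1; order=[1]; indeg=(1,0,1,0,1,0)
step 2: output 3; order=[1,3]; indeg=(0,0,1,0,1,0)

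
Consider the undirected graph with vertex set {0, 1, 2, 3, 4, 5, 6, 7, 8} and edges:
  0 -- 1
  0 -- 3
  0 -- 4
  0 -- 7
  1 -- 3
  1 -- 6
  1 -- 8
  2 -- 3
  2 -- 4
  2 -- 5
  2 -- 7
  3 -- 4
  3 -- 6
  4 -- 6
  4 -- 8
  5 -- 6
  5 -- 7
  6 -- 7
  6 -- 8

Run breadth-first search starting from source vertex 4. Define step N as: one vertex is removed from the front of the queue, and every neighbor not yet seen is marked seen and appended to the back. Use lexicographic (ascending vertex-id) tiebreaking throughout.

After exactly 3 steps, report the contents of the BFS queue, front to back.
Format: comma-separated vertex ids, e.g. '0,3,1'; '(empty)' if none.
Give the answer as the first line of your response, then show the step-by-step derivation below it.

3,6,8,1,7,5

step 1: dequeue 4; queue=[0,2,3,6,8]; order=4
step 2: dequeue 0; queue=[2,3,6,8,1,7]; order=4,0
step 3: dequeue 2; queue=[3,6,8,1,7,5]; order=4,0,2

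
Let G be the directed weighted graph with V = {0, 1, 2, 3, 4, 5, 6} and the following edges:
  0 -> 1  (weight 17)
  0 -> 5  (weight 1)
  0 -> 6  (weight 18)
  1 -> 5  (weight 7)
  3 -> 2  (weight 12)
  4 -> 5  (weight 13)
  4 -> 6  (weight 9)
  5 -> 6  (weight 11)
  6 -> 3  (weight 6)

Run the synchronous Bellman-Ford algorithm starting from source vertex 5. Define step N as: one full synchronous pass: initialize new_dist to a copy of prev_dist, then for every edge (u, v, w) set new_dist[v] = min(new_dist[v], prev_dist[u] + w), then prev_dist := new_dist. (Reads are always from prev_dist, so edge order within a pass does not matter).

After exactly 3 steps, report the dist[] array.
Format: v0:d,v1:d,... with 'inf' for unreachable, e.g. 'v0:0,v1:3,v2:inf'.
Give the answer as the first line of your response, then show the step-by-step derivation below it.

v0:inf,v1:inf,v2:29,v3:17,v4:inf,v5:0,v6:11

step 1: dist = v0:inf,v1:inf,v2:inf,v3:inf,v4:inf,v5:0,v6:11
step 2: dist = v0:inf,v1:inf,v2:inf,v3:17,v4:inf,v5:0,v6:11
step 3: dist = v0:inf,v1:inf,v2:29,v3:17,v4:inf,v5:0,v6:11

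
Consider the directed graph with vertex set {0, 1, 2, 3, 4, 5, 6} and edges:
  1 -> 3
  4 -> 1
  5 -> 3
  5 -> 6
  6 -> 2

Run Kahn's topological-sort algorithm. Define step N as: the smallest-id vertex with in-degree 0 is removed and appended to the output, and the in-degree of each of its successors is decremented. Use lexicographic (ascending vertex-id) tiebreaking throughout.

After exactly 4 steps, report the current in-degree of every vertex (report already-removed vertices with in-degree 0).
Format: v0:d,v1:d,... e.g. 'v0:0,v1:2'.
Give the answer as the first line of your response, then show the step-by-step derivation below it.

v0:0,v1:0,v2:1,v3:0,v4:0,v5:0,v6:0

step 1: output 0; order=[0]; indeg=(0,1,1,2,0,0,1)
step 2: output 4; order=[0,4]; indeg=(0,0,1,2,0,0,1)
step 3: output 1; order=[0,4,1]; indeg=(0,0,1,1,0,0,1)
step 4: output 5; order=[0,4,1,5]; indeg=(0,0,1,0,0,0,0)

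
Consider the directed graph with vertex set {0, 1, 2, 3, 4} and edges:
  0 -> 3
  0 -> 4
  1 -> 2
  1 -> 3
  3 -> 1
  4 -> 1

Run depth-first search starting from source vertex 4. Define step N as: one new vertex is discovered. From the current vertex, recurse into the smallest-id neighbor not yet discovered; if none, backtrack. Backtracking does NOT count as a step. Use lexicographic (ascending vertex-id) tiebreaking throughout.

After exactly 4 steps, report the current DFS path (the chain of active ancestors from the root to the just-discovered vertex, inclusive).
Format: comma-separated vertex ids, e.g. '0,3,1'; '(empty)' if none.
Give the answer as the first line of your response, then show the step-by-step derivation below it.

4,1,3

step 1: discover 4; path=4; order=4
step 2: discover 1; path=4>1; order=4,1
step 3: discover 2; path=4>1>2; order=4,1,2
step 4: discover 3; path=4>1>3; order=4,1,2,3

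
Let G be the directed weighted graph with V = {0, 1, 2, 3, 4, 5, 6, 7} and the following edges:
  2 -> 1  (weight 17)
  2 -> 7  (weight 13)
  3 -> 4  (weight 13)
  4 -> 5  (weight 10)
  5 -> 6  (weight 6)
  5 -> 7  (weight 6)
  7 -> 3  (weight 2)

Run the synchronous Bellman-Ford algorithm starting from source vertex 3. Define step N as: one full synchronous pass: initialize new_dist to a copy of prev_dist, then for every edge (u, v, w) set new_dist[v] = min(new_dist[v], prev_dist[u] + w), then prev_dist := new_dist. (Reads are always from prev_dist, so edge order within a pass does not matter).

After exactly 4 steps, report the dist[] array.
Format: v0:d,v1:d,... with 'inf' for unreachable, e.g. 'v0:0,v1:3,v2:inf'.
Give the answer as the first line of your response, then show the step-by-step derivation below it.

v0:inf,v1:inf,v2:inf,v3:0,v4:13,v5:23,v6:29,v7:29

step 1: dist = v0:inf,v1:inf,v2:inf,v3:0,v4:13,v5:inf,v6:inf,v7:inf
step 2: dist = v0:inf,v1:inf,v2:inf,v3:0,v4:13,v5:23,v6:inf,v7:inf
step 3: dist = v0:inf,v1:inf,v2:inf,v3:0,v4:13,v5:23,v6:29,v7:29
step 4: dist = v0:inf,v1:inf,v2:inf,v3:0,v4:13,v5:23,v6:29,v7:29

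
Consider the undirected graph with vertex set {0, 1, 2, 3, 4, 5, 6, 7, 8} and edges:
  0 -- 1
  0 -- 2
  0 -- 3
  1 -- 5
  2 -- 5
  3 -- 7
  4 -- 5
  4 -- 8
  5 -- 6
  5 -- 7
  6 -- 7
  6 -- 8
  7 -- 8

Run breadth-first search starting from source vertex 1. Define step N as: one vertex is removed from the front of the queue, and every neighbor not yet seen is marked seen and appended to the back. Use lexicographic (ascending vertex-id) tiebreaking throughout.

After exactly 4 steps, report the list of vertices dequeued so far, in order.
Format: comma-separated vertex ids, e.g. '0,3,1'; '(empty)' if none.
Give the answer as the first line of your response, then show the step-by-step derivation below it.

1,0,5,2

step 1: dequeue 1; queue=[0,5]; order=1
step 2: dequeue 0; queue=[5,2,3]; order=1,0
step 3: dequeue 5; queue=[2,3,4,6,7]; order=1,0,5
step 4: dequeue 2; queue=[3,4,6,7]; order=1,0,5,2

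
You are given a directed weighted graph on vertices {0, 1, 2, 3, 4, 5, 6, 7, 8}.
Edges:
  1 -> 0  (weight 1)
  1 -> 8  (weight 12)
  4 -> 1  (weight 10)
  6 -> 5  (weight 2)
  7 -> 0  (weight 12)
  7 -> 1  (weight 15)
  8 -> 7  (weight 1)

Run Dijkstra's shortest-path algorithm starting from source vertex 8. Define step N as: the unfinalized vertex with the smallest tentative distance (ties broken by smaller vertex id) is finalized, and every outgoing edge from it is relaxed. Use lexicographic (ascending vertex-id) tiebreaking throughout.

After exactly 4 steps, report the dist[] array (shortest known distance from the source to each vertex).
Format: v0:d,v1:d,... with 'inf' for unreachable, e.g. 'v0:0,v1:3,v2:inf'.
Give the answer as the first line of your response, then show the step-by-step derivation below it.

v0:13,v1:16,v2:inf,v3:inf,v4:inf,v5:inf,v6:inf,v7:1,v8:0

step 1: dist = v0:inf,v1:inf,v2:inf,v3:inf,v4:inf,v5:inf,v6:inf,v7:1,v8:0
step 2: dist = v0:13,v1:16,v2:inf,v3:inf,v4:inf,v5:inf,v6:inf,v7:1,v8:0
step 3: dist = v0:13,v1:16,v2:inf,v3:inf,v4:inf,v5:inf,v6:inf,v7:1,v8:0
step 4: dist = v0:13,v1:16,v2:inf,v3:inf,v4:inf,v5:inf,v6:inf,v7:1,v8:0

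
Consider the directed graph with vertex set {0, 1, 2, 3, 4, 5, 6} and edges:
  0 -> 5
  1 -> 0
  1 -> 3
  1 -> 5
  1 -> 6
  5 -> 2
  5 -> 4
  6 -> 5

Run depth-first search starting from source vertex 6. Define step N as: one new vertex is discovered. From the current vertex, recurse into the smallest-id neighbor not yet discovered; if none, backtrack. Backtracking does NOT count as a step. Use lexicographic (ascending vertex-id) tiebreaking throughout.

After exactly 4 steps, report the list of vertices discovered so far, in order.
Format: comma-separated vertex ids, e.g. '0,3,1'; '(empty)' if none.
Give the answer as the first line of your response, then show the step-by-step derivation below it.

6,5,2,4

step 1: discover 6; path=6; order=6
step 2: discover 5; path=6>5; order=6,5
step 3: discover 2; path=6>5>2; order=6,5,2
step 4: discover 4; path=6>5>4; order=6,5,2,4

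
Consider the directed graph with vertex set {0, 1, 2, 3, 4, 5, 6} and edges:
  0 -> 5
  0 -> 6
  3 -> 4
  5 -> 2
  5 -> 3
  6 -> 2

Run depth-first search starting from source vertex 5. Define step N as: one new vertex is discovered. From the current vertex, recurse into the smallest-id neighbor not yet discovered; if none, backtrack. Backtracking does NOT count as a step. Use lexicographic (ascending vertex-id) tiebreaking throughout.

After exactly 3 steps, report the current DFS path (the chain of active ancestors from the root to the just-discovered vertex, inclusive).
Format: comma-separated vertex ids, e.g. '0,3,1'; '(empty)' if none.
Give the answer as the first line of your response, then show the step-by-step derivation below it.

5,3

step 1: discover 5; path=5; order=5
step 2: discover 2; path=5>2; order=5,2
step 3: discover 3; path=5>3; order=5,2,3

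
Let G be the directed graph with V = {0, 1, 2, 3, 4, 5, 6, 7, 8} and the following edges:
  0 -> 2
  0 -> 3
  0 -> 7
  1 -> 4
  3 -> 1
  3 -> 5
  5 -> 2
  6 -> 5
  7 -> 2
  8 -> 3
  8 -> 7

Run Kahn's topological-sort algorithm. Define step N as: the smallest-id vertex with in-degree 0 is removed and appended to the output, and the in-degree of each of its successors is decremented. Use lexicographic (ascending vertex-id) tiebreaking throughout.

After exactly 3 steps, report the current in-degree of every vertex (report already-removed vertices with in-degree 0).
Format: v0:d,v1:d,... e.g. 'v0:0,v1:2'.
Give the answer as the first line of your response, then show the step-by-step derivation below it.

v0:0,v1:1,v2:2,v3:0,v4:1,v5:1,v6:0,v7:0,v8:0

step 1: output 0; order=[0]; indeg=(0,1,2,1,1,2,0,1,0)
step 2: output 6; order=[0,6]; indeg=(0,1,2,1,1,1,0,1,0)
step 3: output 8; order=[0,6,8]; indeg=(0,1,2,0,1,1,0,0,0)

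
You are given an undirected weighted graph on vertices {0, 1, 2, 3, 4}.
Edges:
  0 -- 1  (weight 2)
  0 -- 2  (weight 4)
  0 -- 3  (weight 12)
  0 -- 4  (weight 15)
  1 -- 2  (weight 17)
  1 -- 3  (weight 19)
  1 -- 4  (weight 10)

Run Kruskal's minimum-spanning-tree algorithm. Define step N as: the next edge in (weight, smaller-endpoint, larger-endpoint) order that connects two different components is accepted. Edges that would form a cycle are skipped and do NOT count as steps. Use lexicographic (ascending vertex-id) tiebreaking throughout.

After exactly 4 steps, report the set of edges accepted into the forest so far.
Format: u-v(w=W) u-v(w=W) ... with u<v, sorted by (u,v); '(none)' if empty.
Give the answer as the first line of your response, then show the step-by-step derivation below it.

0-1(w=2) 0-2(w=4) 0-3(w=12) 1-4(w=10)

step 1: add edge 0-1 (w=2); MST = {0-1(w=2)}
step 2: add edge 0-2 (w=4); MST = {0-1(w=2) 0-2(w=4)}
step 3: add edge 1-4 (w=10); MST = {0-1(w=2) 0-2(w=4) 1-4(w=10)}
step 4: add edge 0-3 (w=12); MST = {0-1(w=2) 0-2(w=4) 0-3(w=12) 1-4(w=10)}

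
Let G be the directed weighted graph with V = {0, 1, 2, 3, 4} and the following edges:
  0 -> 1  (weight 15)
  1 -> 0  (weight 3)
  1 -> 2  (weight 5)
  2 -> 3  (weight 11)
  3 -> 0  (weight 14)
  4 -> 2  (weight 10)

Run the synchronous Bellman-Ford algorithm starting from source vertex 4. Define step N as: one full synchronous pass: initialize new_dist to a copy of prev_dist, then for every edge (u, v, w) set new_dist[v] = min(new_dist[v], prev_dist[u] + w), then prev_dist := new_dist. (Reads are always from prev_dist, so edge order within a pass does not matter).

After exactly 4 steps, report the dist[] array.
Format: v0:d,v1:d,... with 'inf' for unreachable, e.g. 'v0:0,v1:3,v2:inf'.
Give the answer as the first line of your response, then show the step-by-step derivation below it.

v0:35,v1:50,v2:10,v3:21,v4:0

step 1: dist = v0:inf,v1:inf,v2:10,v3:inf,v4:0
step 2: dist = v0:inf,v1:inf,v2:10,v3:21,v4:0
step 3: dist = v0:35,v1:inf,v2:10,v3:21,v4:0
step 4: dist = v0:35,v1:50,v2:10,v3:21,v4:0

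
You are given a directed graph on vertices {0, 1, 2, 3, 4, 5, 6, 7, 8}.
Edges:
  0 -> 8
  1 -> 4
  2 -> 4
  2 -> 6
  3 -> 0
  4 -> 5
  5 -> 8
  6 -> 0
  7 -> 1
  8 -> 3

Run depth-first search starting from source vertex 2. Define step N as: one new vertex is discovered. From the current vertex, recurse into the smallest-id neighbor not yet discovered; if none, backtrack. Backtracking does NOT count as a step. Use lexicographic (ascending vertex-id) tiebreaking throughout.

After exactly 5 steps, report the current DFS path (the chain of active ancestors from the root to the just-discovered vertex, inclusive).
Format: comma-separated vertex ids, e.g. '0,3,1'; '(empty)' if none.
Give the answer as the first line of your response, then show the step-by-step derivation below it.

2,4,5,8,3

step 1: discover 2; path=2; order=2
step 2: discover 4; path=2>4; order=2,4
step 3: discover 5; path=2>4>5; order=2,4,5
step 4: discover 8; path=2>4>5>8; order=2,4,5,8
step 5: discover 3; path=2>4>5>8>3; order=2,4,5,8,3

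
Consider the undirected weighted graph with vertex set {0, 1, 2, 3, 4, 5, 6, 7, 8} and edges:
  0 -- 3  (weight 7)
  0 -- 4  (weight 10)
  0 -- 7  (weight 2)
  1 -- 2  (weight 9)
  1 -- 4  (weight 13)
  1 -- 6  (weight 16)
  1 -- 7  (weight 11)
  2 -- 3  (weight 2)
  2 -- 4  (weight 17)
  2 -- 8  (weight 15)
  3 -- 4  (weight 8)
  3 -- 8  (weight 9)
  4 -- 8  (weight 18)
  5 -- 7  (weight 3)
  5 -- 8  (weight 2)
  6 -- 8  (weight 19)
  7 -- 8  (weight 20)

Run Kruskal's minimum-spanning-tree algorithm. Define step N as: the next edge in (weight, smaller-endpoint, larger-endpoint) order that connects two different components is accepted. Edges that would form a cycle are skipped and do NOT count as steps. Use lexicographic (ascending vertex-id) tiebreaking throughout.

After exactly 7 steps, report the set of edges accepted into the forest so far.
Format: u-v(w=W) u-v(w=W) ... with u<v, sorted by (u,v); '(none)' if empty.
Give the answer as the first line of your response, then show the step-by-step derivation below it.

0-3(w=7) 0-7(w=2) 1-2(w=9) 2-3(w=2) 3-4(w=8) 5-7(w=3) 5-8(w=2)

step 1: add edge 0-7 (w=2); MST = {0-7(w=2)}
step 2: add edge 2-3 (w=2); MST = {0-7(w=2) 2-3(w=2)}
step 3: add edge 5-8 (w=2); MST = {0-7(w=2) 2-3(w=2) 5-8(w=2)}
step 4: add edge 5-7 (w=3); MST = {0-7(w=2) 2-3(w=2) 5-7(w=3) 5-8(w=2)}
step 5: add edge 0-3 (w=7); MST = {0-3(w=7) 0-7(w=2) 2-3(w=2) 5-7(w=3) 5-8(w=2)}
step 6: add edge 3-4 (w=8); MST = {0-3(w=7) 0-7(w=2) 2-3(w=2) 3-4(w=8) 5-7(w=3) 5-8(w=2)}
step 7: add edge 1-2 (w=9); MST = {0-3(w=7) 0-7(w=2) 1-2(w=9) 2-3(w=2) 3-4(w=8) 5-7(w=3) 5-8(w=2)}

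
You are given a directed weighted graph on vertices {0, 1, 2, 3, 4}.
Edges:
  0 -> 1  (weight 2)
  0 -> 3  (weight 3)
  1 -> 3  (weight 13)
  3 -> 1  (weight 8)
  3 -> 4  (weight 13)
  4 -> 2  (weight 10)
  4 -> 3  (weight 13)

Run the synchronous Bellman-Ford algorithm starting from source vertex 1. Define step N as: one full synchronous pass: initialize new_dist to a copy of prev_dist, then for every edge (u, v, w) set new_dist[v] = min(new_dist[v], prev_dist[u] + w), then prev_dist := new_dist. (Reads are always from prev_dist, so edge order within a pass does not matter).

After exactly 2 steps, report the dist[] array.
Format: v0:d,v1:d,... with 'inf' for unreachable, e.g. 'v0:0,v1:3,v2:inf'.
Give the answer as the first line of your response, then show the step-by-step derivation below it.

v0:inf,v1:0,v2:inf,v3:13,v4:26

step 1: dist = v0:inf,v1:0,v2:inf,v3:13,v4:inf
step 2: dist = v0:inf,v1:0,v2:inf,v3:13,v4:26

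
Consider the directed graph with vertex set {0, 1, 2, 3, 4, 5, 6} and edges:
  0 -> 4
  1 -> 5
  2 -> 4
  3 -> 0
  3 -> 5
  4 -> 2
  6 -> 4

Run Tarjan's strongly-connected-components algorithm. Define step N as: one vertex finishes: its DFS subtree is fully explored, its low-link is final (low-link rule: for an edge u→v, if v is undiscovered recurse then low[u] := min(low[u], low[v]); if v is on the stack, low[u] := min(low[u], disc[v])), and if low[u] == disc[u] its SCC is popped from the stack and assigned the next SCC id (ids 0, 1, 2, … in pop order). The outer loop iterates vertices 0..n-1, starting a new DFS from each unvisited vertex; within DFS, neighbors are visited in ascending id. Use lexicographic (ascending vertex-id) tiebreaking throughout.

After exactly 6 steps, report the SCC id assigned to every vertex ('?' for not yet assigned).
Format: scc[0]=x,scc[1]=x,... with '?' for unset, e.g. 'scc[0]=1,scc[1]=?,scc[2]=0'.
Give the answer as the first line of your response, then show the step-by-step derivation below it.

scc[0]=1,scc[1]=3,scc[2]=0,scc[3]=4,scc[4]=0,scc[5]=2,scc[6]=?

step 1: low=(low[0]=0,low[1]=?,low[2]=1,low[3]=?,low[4]=1,low[5]=?,low[6]=?); scc=(scc[0]=?,scc[1]=?,scc[2]=?,scc[3]=?,scc[4]=?,scc[5]=?,scc[6]=?)
step 2: low=(low[0]=0,low[1]=?,low[2]=1,low[3]=?,low[4]=1,low[5]=?,low[6]=?); scc=(scc[0]=?,scc[1]=?,scc[2]=0,scc[3]=?,scc[4]=0,scc[5]=?,scc[6]=?)
step 3: low=(low[0]=0,low[1]=?,low[2]=1,low[3]=?,low[4]=1,low[5]=?,low[6]=?); scc=(scc[0]=1,scc[1]=?,scc[2]=0,scc[3]=?,scc[4]=0,scc[5]=?,scc[6]=?)
step 4: low=(low[0]=0,low[1]=3,low[2]=1,low[3]=?,low[4]=1,low[5]=4,low[6]=?); scc=(scc[0]=1,scc[1]=?,scc[2]=0,scc[3]=?,scc[4]=0,scc[5]=2,scc[6]=?)
step 5: low=(low[0]=0,low[1]=3,low[2]=1,low[3]=?,low[4]=1,low[5]=4,low[6]=?); scc=(scc[0]=1,scc[1]=3,scc[2]=0,scc[3]=?,scc[4]=0,scc[5]=2,scc[6]=?)
step 6: low=(low[0]=0,low[1]=3,low[2]=1,low[3]=5,low[4]=1,low[5]=4,low[6]=?); scc=(scc[0]=1,scc[1]=3,scc[2]=0,scc[3]=4,scc[4]=0,scc[5]=2,scc[6]=?)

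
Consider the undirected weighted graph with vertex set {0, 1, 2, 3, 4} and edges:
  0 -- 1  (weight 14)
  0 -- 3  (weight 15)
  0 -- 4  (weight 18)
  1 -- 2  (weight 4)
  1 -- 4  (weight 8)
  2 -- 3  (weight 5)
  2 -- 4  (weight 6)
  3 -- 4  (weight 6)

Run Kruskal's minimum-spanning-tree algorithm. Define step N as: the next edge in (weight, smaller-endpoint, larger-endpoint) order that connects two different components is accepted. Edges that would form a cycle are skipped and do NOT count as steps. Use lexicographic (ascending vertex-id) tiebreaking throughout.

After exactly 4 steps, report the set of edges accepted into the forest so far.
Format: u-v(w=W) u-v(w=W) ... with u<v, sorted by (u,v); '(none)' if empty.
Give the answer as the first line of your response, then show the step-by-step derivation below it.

0-1(w=14) 1-2(w=4) 2-3(w=5) 2-4(w=6)

step 1: add edge 1-2 (w=4); MST = {1-2(w=4)}
step 2: add edge 2-3 (w=5); MST = {1-2(w=4) 2-3(w=5)}
step 3: add edge 2-4 (w=6); MST = {1-2(w=4) 2-3(w=5) 2-4(w=6)}
step 4: add edge 0-1 (w=14); MST = {0-1(w=14) 1-2(w=4) 2-3(w=5) 2-4(w=6)}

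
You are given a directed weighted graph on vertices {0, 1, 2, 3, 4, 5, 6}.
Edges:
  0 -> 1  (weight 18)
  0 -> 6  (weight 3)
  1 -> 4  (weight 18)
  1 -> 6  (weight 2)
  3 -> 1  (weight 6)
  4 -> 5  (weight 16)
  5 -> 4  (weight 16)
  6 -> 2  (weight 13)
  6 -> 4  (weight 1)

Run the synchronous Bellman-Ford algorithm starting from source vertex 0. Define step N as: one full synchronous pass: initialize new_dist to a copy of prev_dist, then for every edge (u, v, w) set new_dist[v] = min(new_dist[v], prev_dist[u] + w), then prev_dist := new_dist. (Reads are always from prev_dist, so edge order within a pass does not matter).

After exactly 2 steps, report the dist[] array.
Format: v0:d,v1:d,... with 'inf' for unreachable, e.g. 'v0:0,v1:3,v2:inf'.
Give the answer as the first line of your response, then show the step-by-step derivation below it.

v0:0,v1:18,v2:16,v3:inf,v4:4,v5:inf,v6:3

step 1: dist = v0:0,v1:18,v2:inf,v3:inf,v4:inf,v5:inf,v6:3
step 2: dist = v0:0,v1:18,v2:16,v3:inf,v4:4,v5:inf,v6:3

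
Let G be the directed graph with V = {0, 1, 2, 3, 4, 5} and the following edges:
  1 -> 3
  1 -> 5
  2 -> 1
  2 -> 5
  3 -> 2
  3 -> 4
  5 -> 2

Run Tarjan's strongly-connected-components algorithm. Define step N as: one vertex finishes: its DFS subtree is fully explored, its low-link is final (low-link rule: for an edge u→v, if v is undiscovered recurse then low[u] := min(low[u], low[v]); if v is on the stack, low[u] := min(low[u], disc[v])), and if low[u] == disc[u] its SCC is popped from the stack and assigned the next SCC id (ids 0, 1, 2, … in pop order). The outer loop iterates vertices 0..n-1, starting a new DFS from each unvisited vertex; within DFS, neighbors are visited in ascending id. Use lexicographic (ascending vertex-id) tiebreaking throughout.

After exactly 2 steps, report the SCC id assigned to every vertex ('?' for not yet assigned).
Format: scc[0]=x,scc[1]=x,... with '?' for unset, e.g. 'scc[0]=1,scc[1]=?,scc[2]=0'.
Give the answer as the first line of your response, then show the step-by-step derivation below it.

scc[0]=0,scc[1]=?,scc[2]=?,scc[3]=?,scc[4]=?,scc[5]=?

step 1: low=(low[0]=0,low[1]=?,low[2]=?,low[3]=?,low[4]=?,low[5]=?); scc=(scc[0]=0,scc[1]=?,scc[2]=?,scc[3]=?,scc[4]=?,scc[5]=?)
step 2: low=(low[0]=0,low[1]=1,low[2]=1,low[3]=2,low[4]=?,low[5]=3); scc=(scc[0]=0,scc[1]=?,scc[2]=?,scc[3]=?,scc[4]=?,scc[5]=?)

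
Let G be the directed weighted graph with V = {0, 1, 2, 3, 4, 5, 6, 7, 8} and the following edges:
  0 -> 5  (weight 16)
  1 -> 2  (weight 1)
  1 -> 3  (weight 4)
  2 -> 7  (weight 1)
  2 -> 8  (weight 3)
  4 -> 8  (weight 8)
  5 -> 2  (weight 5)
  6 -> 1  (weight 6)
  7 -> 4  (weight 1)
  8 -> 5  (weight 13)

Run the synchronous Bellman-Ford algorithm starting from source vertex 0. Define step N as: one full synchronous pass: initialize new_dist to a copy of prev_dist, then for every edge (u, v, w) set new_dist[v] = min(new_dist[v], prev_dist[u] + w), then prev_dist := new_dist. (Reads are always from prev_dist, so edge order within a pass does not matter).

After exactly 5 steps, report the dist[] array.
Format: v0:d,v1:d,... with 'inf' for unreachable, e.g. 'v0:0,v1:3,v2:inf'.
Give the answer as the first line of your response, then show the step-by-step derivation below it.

v0:0,v1:inf,v2:21,v3:inf,v4:23,v5:16,v6:inf,v7:22,v8:24

step 1: dist = v0:0,v1:inf,v2:inf,v3:inf,v4:inf,v5:16,v6:inf,v7:inf,v8:inf
step 2: dist = v0:0,v1:inf,v2:21,v3:inf,v4:inf,v5:16,v6:inf,v7:inf,v8:inf
step 3: dist = v0:0,v1:inf,v2:21,v3:inf,v4:inf,v5:16,v6:inf,v7:22,v8:24
step 4: dist = v0:0,v1:inf,v2:21,v3:inf,v4:23,v5:16,v6:inf,v7:22,v8:24
step 5: dist = v0:0,v1:inf,v2:21,v3:inf,v4:23,v5:16,v6:inf,v7:22,v8:24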